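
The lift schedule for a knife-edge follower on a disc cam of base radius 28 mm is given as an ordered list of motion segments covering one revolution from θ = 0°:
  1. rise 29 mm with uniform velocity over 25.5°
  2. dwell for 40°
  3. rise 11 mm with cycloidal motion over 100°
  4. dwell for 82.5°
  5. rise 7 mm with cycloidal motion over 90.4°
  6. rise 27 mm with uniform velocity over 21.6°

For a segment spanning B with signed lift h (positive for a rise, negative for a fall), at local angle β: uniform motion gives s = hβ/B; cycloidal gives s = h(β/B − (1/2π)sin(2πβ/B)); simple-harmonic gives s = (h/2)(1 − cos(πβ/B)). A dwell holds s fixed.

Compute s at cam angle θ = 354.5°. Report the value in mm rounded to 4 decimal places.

seg 1 [0°–25.5°] uniform, h=29: full span → s += 29 → s = 29.0000
seg 2 [25.5°–65.5°] dwell: s stays 29.0000
seg 3 [65.5°–165.5°] cycloidal, h=11: full span → s += 11 → s = 40.0000
seg 4 [165.5°–248°] dwell: s stays 40.0000
seg 5 [248°–338.4°] cycloidal, h=7: full span → s += 7 → s = 47.0000
seg 6 [338.4°–360°] uniform, h=27: θ=354.5° here. β=16.1, B=21.6. 27·16.1/21.6 = 20.1250 → s = 67.1250

67.1250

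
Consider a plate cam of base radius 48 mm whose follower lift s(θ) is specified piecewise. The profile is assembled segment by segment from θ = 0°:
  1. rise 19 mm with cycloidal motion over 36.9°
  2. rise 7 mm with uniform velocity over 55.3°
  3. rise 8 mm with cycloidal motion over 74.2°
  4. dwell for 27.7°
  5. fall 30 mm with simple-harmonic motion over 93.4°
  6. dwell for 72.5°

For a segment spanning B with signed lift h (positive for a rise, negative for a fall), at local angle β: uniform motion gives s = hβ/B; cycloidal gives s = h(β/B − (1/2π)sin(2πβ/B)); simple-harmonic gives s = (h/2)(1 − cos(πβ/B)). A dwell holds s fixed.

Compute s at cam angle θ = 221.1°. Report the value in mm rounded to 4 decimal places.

seg 1 [0°–36.9°] cycloidal, h=19: full span → s += 19 → s = 19.0000
seg 2 [36.9°–92.2°] uniform, h=7: full span → s += 7 → s = 26.0000
seg 3 [92.2°–166.4°] cycloidal, h=8: full span → s += 8 → s = 34.0000
seg 4 [166.4°–194.1°] dwell: s stays 34.0000
seg 5 [194.1°–287.5°] simple-harmonic, h=-30: θ=221.1° here. β=27, B=93.4. -30/2·(1 − cos(π·0.2891)) = -5.7721 → s = 28.2279

28.2279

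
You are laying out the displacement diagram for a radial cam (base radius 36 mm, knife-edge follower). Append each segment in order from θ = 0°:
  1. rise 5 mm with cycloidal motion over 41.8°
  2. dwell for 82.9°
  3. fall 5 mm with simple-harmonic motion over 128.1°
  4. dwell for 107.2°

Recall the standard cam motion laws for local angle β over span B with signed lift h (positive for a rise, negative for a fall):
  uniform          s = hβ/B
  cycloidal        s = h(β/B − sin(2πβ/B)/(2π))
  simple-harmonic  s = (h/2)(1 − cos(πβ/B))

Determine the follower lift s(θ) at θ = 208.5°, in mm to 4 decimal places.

seg 1 [0°–41.8°] cycloidal, h=5: full span → s += 5 → s = 5.0000
seg 2 [41.8°–124.7°] dwell: s stays 5.0000
seg 3 [124.7°–252.8°] simple-harmonic, h=-5: θ=208.5° here. β=83.8, B=128.1. -5/2·(1 − cos(π·0.6542)) = -3.6641 → s = 1.3359

1.3359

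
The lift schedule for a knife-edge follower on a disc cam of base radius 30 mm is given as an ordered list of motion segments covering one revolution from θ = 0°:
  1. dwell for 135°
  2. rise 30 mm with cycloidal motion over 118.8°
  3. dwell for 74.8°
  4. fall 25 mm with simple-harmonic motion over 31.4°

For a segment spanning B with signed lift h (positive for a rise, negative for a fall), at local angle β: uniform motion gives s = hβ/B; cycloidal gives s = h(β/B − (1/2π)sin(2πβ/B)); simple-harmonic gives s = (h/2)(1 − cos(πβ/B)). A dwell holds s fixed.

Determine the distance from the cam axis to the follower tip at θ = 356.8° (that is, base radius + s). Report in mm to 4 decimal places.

seg 1 [0°–135°] dwell: s stays 0.0000
seg 2 [135°–253.8°] cycloidal, h=30: full span → s += 30 → s = 30.0000
seg 3 [253.8°–328.6°] dwell: s stays 30.0000
seg 4 [328.6°–360°] simple-harmonic, h=-25: θ=356.8° here. β=28.2, B=31.4. -25/2·(1 − cos(π·0.8981)) = -24.3648 → s = 5.6352
radial distance = base radius + s = 30 + 5.6352 = 35.6352

35.6352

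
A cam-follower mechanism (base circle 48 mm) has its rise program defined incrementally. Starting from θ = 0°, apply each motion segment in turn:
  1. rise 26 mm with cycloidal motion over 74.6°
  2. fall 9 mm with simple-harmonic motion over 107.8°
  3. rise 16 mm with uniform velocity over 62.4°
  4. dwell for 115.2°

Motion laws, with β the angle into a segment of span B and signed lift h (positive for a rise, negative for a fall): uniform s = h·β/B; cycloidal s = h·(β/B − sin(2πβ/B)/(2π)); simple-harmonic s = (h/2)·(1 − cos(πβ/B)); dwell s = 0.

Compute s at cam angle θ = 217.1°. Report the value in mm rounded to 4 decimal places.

seg 1 [0°–74.6°] cycloidal, h=26: full span → s += 26 → s = 26.0000
seg 2 [74.6°–182.4°] simple-harmonic, h=-9: full span → s += -9 → s = 17.0000
seg 3 [182.4°–244.8°] uniform, h=16: θ=217.1° here. β=34.7, B=62.4. 16·34.7/62.4 = 8.8974 → s = 25.8974

25.8974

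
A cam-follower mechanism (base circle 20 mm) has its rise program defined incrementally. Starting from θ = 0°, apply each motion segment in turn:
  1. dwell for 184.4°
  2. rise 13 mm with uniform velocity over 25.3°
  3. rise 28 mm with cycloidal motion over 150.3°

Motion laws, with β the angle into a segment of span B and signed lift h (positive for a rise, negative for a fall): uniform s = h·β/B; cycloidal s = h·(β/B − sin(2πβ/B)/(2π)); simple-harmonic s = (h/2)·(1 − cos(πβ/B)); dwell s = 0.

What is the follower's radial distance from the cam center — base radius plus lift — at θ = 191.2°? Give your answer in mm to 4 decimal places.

seg 1 [0°–184.4°] dwell: s stays 0.0000
seg 2 [184.4°–209.7°] uniform, h=13: θ=191.2° here. β=6.8, B=25.3. 13·6.8/25.3 = 3.4941 → s = 3.4941
radial distance = base radius + s = 20 + 3.4941 = 23.4941

23.4941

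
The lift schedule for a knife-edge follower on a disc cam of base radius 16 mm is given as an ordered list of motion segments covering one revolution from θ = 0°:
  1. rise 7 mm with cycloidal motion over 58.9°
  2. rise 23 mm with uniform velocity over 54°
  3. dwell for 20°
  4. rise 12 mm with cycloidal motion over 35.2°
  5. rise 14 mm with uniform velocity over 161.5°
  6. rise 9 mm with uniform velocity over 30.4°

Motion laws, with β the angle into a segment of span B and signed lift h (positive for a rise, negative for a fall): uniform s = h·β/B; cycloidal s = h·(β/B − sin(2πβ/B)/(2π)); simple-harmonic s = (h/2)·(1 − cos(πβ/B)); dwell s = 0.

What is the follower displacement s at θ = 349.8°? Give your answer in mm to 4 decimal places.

seg 1 [0°–58.9°] cycloidal, h=7: full span → s += 7 → s = 7.0000
seg 2 [58.9°–112.9°] uniform, h=23: full span → s += 23 → s = 30.0000
seg 3 [112.9°–132.9°] dwell: s stays 30.0000
seg 4 [132.9°–168.1°] cycloidal, h=12: full span → s += 12 → s = 42.0000
seg 5 [168.1°–329.6°] uniform, h=14: full span → s += 14 → s = 56.0000
seg 6 [329.6°–360°] uniform, h=9: θ=349.8° here. β=20.2, B=30.4. 9·20.2/30.4 = 5.9803 → s = 61.9803

61.9803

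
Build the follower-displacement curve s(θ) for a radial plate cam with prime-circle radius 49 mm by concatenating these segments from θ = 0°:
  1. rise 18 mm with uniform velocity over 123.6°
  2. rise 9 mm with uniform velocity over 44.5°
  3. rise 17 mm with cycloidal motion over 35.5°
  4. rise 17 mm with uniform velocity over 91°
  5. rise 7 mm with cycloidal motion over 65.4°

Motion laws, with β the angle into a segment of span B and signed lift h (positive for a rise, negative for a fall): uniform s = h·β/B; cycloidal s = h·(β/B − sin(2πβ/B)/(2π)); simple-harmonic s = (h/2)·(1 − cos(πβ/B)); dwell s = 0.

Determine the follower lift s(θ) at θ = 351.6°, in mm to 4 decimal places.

seg 1 [0°–123.6°] uniform, h=18: full span → s += 18 → s = 18.0000
seg 2 [123.6°–168.1°] uniform, h=9: full span → s += 9 → s = 27.0000
seg 3 [168.1°–203.6°] cycloidal, h=17: full span → s += 17 → s = 44.0000
seg 4 [203.6°–294.6°] uniform, h=17: full span → s += 17 → s = 61.0000
seg 5 [294.6°–360°] cycloidal, h=7: θ=351.6° here. β=57, B=65.4. 7·(0.8716 − sin(2π·0.8716)/(2π)) = 6.9055 → s = 67.9055

67.9055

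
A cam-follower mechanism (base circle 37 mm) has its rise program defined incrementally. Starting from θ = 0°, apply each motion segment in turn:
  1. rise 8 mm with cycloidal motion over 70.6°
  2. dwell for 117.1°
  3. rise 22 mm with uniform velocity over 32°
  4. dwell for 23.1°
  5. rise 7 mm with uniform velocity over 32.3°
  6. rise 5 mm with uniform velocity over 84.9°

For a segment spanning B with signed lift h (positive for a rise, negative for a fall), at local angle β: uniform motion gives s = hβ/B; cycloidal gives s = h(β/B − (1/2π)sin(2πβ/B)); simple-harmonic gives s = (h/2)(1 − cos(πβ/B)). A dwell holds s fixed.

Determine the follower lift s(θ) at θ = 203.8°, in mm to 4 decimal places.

seg 1 [0°–70.6°] cycloidal, h=8: full span → s += 8 → s = 8.0000
seg 2 [70.6°–187.7°] dwell: s stays 8.0000
seg 3 [187.7°–219.7°] uniform, h=22: θ=203.8° here. β=16.1, B=32. 22·16.1/32 = 11.0688 → s = 19.0688

19.0688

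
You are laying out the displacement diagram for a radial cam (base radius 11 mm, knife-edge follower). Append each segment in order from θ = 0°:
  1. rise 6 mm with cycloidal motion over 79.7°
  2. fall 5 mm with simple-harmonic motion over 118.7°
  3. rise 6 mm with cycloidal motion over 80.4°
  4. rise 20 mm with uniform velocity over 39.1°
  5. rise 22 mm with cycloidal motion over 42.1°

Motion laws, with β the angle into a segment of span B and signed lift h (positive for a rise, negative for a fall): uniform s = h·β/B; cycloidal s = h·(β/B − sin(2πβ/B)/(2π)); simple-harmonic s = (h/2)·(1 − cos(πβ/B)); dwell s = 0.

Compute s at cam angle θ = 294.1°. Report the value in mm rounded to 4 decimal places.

seg 1 [0°–79.7°] cycloidal, h=6: full span → s += 6 → s = 6.0000
seg 2 [79.7°–198.4°] simple-harmonic, h=-5: full span → s += -5 → s = 1.0000
seg 3 [198.4°–278.8°] cycloidal, h=6: full span → s += 6 → s = 7.0000
seg 4 [278.8°–317.9°] uniform, h=20: θ=294.1° here. β=15.3, B=39.1. 20·15.3/39.1 = 7.8261 → s = 14.8261

14.8261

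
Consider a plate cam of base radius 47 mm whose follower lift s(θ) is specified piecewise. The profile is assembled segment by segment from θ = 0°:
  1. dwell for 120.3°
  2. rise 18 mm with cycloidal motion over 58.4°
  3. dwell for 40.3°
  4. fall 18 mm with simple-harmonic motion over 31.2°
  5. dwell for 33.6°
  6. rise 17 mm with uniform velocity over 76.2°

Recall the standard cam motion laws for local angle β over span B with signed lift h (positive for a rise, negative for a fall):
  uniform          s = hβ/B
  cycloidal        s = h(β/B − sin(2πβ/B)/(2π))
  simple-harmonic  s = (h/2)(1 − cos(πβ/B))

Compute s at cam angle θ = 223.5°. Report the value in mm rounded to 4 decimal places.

seg 1 [0°–120.3°] dwell: s stays 0.0000
seg 2 [120.3°–178.7°] cycloidal, h=18: full span → s += 18 → s = 18.0000
seg 3 [178.7°–219°] dwell: s stays 18.0000
seg 4 [219°–250.2°] simple-harmonic, h=-18: θ=223.5° here. β=4.5, B=31.2. -18/2·(1 − cos(π·0.1442)) = -0.9082 → s = 17.0918

17.0918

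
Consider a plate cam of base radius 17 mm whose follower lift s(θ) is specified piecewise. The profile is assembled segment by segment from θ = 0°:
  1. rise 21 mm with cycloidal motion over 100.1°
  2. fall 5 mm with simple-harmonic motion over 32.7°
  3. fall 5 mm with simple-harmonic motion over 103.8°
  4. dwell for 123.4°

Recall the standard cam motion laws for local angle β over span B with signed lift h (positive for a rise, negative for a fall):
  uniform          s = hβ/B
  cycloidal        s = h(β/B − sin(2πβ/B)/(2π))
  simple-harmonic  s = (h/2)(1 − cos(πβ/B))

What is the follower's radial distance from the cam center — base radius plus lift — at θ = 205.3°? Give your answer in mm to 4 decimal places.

seg 1 [0°–100.1°] cycloidal, h=21: full span → s += 21 → s = 21.0000
seg 2 [100.1°–132.8°] simple-harmonic, h=-5: full span → s += -5 → s = 16.0000
seg 3 [132.8°–236.6°] simple-harmonic, h=-5: θ=205.3° here. β=72.5, B=103.8. -5/2·(1 − cos(π·0.6985)) = -3.9597 → s = 12.0403
radial distance = base radius + s = 17 + 12.0403 = 29.0403

29.0403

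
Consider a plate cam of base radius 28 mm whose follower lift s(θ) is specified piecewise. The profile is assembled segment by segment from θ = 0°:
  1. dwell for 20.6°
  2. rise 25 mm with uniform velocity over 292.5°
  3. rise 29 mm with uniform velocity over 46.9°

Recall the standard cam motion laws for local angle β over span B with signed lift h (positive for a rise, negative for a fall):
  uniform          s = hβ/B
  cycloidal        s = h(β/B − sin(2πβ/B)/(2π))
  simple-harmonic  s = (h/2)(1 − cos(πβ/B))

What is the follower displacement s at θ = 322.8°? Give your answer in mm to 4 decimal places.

seg 1 [0°–20.6°] dwell: s stays 0.0000
seg 2 [20.6°–313.1°] uniform, h=25: full span → s += 25 → s = 25.0000
seg 3 [313.1°–360°] uniform, h=29: θ=322.8° here. β=9.7, B=46.9. 29·9.7/46.9 = 5.9979 → s = 30.9979

30.9979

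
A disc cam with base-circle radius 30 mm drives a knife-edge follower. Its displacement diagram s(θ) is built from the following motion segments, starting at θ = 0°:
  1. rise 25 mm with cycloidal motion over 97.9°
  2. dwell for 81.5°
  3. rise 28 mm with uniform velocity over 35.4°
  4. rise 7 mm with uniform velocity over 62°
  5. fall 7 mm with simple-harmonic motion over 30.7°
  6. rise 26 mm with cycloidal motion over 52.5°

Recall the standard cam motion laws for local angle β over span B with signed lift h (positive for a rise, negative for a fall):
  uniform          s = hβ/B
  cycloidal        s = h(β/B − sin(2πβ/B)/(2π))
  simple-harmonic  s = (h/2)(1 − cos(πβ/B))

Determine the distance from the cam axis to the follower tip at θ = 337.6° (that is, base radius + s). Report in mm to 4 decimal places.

seg 1 [0°–97.9°] cycloidal, h=25: full span → s += 25 → s = 25.0000
seg 2 [97.9°–179.4°] dwell: s stays 25.0000
seg 3 [179.4°–214.8°] uniform, h=28: full span → s += 28 → s = 53.0000
seg 4 [214.8°–276.8°] uniform, h=7: full span → s += 7 → s = 60.0000
seg 5 [276.8°–307.5°] simple-harmonic, h=-7: full span → s += -7 → s = 53.0000
seg 6 [307.5°–360°] cycloidal, h=26: θ=337.6° here. β=30.1, B=52.5. 26·(0.5733 − sin(2π·0.5733)/(2π)) = 16.7466 → s = 69.7466
radial distance = base radius + s = 30 + 69.7466 = 99.7466

99.7466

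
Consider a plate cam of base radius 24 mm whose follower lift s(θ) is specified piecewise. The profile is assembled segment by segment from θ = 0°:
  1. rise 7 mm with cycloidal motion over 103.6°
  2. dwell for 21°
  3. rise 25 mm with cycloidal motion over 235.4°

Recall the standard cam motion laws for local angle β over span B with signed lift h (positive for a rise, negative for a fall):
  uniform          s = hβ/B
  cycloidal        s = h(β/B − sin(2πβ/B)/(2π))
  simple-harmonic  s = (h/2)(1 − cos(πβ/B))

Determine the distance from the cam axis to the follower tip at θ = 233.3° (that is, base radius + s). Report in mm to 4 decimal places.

seg 1 [0°–103.6°] cycloidal, h=7: full span → s += 7 → s = 7.0000
seg 2 [103.6°–124.6°] dwell: s stays 7.0000
seg 3 [124.6°–360°] cycloidal, h=25: θ=233.3° here. β=108.7, B=235.4. 25·(0.4618 − sin(2π·0.4618)/(2π)) = 10.5975 → s = 17.5975
radial distance = base radius + s = 24 + 17.5975 = 41.5975

41.5975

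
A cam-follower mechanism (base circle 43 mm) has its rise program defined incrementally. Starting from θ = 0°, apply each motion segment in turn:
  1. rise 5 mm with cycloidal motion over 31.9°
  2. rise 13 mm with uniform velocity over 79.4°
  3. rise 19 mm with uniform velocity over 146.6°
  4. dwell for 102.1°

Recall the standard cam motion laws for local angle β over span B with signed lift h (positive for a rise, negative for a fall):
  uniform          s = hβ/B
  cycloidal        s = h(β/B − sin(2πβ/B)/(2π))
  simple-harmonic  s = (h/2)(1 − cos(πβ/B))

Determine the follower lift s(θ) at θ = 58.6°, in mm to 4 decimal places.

seg 1 [0°–31.9°] cycloidal, h=5: full span → s += 5 → s = 5.0000
seg 2 [31.9°–111.3°] uniform, h=13: θ=58.6° here. β=26.7, B=79.4. 13·26.7/79.4 = 4.3715 → s = 9.3715

9.3715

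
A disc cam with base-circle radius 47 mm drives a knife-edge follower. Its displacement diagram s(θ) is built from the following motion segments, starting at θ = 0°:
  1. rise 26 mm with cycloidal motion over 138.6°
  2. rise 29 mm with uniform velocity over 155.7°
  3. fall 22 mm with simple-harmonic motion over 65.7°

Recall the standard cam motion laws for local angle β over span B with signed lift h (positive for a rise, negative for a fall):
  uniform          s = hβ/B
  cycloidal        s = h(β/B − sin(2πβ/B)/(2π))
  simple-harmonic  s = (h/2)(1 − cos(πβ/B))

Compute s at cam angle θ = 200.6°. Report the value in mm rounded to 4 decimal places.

seg 1 [0°–138.6°] cycloidal, h=26: full span → s += 26 → s = 26.0000
seg 2 [138.6°–294.3°] uniform, h=29: θ=200.6° here. β=62, B=155.7. 29·62/155.7 = 11.5478 → s = 37.5478

37.5478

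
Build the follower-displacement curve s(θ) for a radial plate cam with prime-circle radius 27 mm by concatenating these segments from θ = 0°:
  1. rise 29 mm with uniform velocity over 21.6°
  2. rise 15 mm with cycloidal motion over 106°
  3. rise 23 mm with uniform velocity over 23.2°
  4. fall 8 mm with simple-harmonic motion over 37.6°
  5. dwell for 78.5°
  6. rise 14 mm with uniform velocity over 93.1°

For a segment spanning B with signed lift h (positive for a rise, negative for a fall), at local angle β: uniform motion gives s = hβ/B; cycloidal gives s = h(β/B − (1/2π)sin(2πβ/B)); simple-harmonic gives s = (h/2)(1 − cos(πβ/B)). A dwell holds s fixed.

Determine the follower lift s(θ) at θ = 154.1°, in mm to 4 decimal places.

seg 1 [0°–21.6°] uniform, h=29: full span → s += 29 → s = 29.0000
seg 2 [21.6°–127.6°] cycloidal, h=15: full span → s += 15 → s = 44.0000
seg 3 [127.6°–150.8°] uniform, h=23: full span → s += 23 → s = 67.0000
seg 4 [150.8°–188.4°] simple-harmonic, h=-8: θ=154.1° here. β=3.3, B=37.6. -8/2·(1 − cos(π·0.0878)) = -0.1511 → s = 66.8489

66.8489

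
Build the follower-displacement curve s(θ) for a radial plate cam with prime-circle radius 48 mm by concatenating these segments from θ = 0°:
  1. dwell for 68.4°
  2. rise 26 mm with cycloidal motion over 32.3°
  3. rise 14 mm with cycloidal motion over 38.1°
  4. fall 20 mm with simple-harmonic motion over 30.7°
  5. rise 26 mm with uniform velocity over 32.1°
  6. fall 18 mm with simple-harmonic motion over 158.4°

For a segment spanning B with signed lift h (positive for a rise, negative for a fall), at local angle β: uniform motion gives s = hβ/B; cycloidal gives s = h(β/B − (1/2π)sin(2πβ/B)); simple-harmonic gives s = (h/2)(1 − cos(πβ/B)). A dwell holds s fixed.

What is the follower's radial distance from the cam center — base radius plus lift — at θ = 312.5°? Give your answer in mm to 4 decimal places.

seg 1 [0°–68.4°] dwell: s stays 0.0000
seg 2 [68.4°–100.7°] cycloidal, h=26: full span → s += 26 → s = 26.0000
seg 3 [100.7°–138.8°] cycloidal, h=14: full span → s += 14 → s = 40.0000
seg 4 [138.8°–169.5°] simple-harmonic, h=-20: full span → s += -20 → s = 20.0000
seg 5 [169.5°–201.6°] uniform, h=26: full span → s += 26 → s = 46.0000
seg 6 [201.6°–360°] simple-harmonic, h=-18: θ=312.5° here. β=110.9, B=158.4. -18/2·(1 − cos(π·0.7001)) = -14.2930 → s = 31.7070
radial distance = base radius + s = 48 + 31.7070 = 79.7070

79.7070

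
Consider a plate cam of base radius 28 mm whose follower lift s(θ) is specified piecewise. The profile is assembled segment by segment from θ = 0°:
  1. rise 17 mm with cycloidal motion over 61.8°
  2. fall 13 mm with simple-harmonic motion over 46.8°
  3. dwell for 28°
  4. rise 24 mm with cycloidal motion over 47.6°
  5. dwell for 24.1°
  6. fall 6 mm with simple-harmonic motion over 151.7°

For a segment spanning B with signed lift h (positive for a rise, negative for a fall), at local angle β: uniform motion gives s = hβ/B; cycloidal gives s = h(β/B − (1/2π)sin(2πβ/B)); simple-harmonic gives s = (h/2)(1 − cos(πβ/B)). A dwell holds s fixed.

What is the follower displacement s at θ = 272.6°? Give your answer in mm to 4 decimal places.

seg 1 [0°–61.8°] cycloidal, h=17: full span → s += 17 → s = 17.0000
seg 2 [61.8°–108.6°] simple-harmonic, h=-13: full span → s += -13 → s = 4.0000
seg 3 [108.6°–136.6°] dwell: s stays 4.0000
seg 4 [136.6°–184.2°] cycloidal, h=24: full span → s += 24 → s = 28.0000
seg 5 [184.2°–208.3°] dwell: s stays 28.0000
seg 6 [208.3°–360°] simple-harmonic, h=-6: θ=272.6° here. β=64.3, B=151.7. -6/2·(1 − cos(π·0.4239)) = -2.2892 → s = 25.7108

25.7108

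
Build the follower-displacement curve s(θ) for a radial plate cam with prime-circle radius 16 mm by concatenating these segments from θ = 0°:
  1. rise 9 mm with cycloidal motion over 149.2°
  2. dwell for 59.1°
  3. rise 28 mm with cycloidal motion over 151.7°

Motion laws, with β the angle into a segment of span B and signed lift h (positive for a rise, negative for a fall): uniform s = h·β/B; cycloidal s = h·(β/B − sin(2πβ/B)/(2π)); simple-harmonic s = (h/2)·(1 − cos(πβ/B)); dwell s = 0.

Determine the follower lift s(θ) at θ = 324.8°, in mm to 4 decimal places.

seg 1 [0°–149.2°] cycloidal, h=9: full span → s += 9 → s = 9.0000
seg 2 [149.2°–208.3°] dwell: s stays 9.0000
seg 3 [208.3°–360°] cycloidal, h=28: θ=324.8° here. β=116.5, B=151.7. 28·(0.7680 − sin(2π·0.7680)/(2π)) = 25.9310 → s = 34.9310

34.9310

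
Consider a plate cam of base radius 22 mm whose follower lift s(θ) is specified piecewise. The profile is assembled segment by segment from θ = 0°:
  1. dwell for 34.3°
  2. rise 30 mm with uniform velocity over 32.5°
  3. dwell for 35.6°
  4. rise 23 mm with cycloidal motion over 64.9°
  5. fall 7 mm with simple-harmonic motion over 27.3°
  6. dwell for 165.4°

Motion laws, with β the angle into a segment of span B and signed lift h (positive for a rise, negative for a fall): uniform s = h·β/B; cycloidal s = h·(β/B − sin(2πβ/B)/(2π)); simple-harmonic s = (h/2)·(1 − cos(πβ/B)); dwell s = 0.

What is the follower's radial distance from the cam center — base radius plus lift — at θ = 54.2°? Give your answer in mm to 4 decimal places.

seg 1 [0°–34.3°] dwell: s stays 0.0000
seg 2 [34.3°–66.8°] uniform, h=30: θ=54.2° here. β=19.9, B=32.5. 30·19.9/32.5 = 18.3692 → s = 18.3692
radial distance = base radius + s = 22 + 18.3692 = 40.3692

40.3692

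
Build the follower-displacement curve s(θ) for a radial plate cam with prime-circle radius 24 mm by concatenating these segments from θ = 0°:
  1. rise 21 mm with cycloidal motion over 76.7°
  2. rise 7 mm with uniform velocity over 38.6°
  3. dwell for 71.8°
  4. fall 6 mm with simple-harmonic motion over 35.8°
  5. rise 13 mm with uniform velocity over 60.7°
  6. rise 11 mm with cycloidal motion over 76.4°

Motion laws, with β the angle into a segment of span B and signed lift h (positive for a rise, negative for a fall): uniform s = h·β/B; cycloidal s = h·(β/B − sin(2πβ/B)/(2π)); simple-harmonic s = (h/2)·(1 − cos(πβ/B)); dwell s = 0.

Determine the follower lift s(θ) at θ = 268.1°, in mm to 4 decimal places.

seg 1 [0°–76.7°] cycloidal, h=21: full span → s += 21 → s = 21.0000
seg 2 [76.7°–115.3°] uniform, h=7: full span → s += 7 → s = 28.0000
seg 3 [115.3°–187.1°] dwell: s stays 28.0000
seg 4 [187.1°–222.9°] simple-harmonic, h=-6: full span → s += -6 → s = 22.0000
seg 5 [222.9°–283.6°] uniform, h=13: θ=268.1° here. β=45.2, B=60.7. 13·45.2/60.7 = 9.6804 → s = 31.6804

31.6804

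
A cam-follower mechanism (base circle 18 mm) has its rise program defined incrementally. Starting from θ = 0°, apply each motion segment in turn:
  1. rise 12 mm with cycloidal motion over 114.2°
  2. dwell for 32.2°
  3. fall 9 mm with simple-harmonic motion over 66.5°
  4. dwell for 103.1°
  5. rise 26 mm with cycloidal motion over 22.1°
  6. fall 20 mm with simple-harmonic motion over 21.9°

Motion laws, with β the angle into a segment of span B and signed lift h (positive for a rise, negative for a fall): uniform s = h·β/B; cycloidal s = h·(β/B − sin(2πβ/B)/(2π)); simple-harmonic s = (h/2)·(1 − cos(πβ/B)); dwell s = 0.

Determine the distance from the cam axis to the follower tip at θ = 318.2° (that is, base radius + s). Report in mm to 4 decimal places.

seg 1 [0°–114.2°] cycloidal, h=12: full span → s += 12 → s = 12.0000
seg 2 [114.2°–146.4°] dwell: s stays 12.0000
seg 3 [146.4°–212.9°] simple-harmonic, h=-9: full span → s += -9 → s = 3.0000
seg 4 [212.9°–316°] dwell: s stays 3.0000
seg 5 [316°–338.1°] cycloidal, h=26: θ=318.2° here. β=2.2, B=22.1. 26·(0.0995 − sin(2π·0.0995)/(2π)) = 0.1655 → s = 3.1655
radial distance = base radius + s = 18 + 3.1655 = 21.1655

21.1655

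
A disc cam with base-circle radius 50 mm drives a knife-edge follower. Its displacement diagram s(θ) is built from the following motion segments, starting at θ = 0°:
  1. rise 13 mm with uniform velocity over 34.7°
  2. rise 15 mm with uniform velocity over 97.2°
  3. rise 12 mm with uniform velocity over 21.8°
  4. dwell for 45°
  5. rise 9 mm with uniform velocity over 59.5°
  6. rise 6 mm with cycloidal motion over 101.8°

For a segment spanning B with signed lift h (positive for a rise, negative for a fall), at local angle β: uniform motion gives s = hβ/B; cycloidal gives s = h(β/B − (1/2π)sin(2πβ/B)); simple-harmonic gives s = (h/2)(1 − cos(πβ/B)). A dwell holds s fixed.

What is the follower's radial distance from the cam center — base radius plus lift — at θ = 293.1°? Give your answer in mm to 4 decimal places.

seg 1 [0°–34.7°] uniform, h=13: full span → s += 13 → s = 13.0000
seg 2 [34.7°–131.9°] uniform, h=15: full span → s += 15 → s = 28.0000
seg 3 [131.9°–153.7°] uniform, h=12: full span → s += 12 → s = 40.0000
seg 4 [153.7°–198.7°] dwell: s stays 40.0000
seg 5 [198.7°–258.2°] uniform, h=9: full span → s += 9 → s = 49.0000
seg 6 [258.2°–360°] cycloidal, h=6: θ=293.1° here. β=34.9, B=101.8. 6·(0.3428 − sin(2π·0.3428)/(2π)) = 1.2599 → s = 50.2599
radial distance = base radius + s = 50 + 50.2599 = 100.2599

100.2599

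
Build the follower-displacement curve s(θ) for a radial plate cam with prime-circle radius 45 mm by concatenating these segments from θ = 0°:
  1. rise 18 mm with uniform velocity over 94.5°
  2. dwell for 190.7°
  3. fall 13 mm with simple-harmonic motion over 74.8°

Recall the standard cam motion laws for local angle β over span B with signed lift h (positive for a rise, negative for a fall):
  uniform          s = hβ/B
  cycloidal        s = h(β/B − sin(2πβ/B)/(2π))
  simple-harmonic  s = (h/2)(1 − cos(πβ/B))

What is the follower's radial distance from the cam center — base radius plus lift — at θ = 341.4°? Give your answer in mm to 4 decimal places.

seg 1 [0°–94.5°] uniform, h=18: full span → s += 18 → s = 18.0000
seg 2 [94.5°–285.2°] dwell: s stays 18.0000
seg 3 [285.2°–360°] simple-harmonic, h=-13: θ=341.4° here. β=56.2, B=74.8. -13/2·(1 − cos(π·0.7513)) = -11.1155 → s = 6.8845
radial distance = base radius + s = 45 + 6.8845 = 51.8845

51.8845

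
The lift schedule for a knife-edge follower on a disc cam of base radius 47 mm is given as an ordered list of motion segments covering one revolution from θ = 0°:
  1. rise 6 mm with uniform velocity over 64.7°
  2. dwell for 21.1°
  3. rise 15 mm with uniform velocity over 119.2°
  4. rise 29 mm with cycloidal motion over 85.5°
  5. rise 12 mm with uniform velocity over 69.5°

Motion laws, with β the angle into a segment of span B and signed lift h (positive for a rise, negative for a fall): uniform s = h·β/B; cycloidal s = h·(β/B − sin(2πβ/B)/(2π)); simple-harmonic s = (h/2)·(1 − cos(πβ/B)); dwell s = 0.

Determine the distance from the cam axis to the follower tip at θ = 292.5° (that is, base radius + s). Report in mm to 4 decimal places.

seg 1 [0°–64.7°] uniform, h=6: full span → s += 6 → s = 6.0000
seg 2 [64.7°–85.8°] dwell: s stays 6.0000
seg 3 [85.8°–205°] uniform, h=15: full span → s += 15 → s = 21.0000
seg 4 [205°–290.5°] cycloidal, h=29: full span → s += 29 → s = 50.0000
seg 5 [290.5°–360°] uniform, h=12: θ=292.5° here. β=2, B=69.5. 12·2/69.5 = 0.3453 → s = 50.3453
radial distance = base radius + s = 47 + 50.3453 = 97.3453

97.3453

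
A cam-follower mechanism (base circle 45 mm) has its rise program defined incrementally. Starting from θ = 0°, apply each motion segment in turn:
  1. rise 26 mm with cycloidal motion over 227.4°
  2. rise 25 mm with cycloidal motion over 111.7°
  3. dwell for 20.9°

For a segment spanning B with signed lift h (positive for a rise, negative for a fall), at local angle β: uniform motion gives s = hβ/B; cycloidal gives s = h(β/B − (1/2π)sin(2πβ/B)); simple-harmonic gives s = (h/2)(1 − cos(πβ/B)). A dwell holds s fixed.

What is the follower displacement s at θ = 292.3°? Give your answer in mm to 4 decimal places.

seg 1 [0°–227.4°] cycloidal, h=26: full span → s += 26 → s = 26.0000
seg 2 [227.4°–339.1°] cycloidal, h=25: θ=292.3° here. β=64.9, B=111.7. 25·(0.5810 − sin(2π·0.5810)/(2π)) = 16.4647 → s = 42.4647

42.4647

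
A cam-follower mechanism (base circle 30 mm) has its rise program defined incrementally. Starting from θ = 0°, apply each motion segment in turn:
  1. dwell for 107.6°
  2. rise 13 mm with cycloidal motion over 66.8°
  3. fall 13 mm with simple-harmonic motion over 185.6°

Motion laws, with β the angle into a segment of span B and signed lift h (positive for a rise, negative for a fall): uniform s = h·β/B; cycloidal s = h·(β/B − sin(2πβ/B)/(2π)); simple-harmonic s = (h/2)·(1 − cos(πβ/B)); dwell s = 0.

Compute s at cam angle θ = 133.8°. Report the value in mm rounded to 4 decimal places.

seg 1 [0°–107.6°] dwell: s stays 0.0000
seg 2 [107.6°–174.4°] cycloidal, h=13: θ=133.8° here. β=26.2, B=66.8. 13·(0.3922 − sin(2π·0.3922)/(2π)) = 3.8023 → s = 3.8023

3.8023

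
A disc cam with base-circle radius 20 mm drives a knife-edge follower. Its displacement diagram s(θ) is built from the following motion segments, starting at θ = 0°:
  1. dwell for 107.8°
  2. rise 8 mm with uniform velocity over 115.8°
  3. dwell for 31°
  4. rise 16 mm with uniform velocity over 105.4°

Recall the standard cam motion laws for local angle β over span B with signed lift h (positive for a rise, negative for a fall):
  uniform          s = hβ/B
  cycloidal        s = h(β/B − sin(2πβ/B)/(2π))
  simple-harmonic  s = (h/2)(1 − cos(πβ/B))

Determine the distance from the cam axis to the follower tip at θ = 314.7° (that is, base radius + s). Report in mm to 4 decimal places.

seg 1 [0°–107.8°] dwell: s stays 0.0000
seg 2 [107.8°–223.6°] uniform, h=8: full span → s += 8 → s = 8.0000
seg 3 [223.6°–254.6°] dwell: s stays 8.0000
seg 4 [254.6°–360°] uniform, h=16: θ=314.7° here. β=60.1, B=105.4. 16·60.1/105.4 = 9.1233 → s = 17.1233
radial distance = base radius + s = 20 + 17.1233 = 37.1233

37.1233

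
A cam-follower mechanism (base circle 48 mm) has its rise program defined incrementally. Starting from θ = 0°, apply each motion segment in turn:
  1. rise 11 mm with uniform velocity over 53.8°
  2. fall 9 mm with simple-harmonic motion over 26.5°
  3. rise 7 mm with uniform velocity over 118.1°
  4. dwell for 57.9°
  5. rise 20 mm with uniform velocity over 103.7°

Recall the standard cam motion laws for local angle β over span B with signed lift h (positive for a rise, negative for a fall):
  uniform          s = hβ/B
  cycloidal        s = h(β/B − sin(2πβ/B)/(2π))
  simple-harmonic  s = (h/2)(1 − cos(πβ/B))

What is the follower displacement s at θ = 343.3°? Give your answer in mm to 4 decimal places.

seg 1 [0°–53.8°] uniform, h=11: full span → s += 11 → s = 11.0000
seg 2 [53.8°–80.3°] simple-harmonic, h=-9: full span → s += -9 → s = 2.0000
seg 3 [80.3°–198.4°] uniform, h=7: full span → s += 7 → s = 9.0000
seg 4 [198.4°–256.3°] dwell: s stays 9.0000
seg 5 [256.3°–360°] uniform, h=20: θ=343.3° here. β=87, B=103.7. 20·87/103.7 = 16.7792 → s = 25.7792

25.7792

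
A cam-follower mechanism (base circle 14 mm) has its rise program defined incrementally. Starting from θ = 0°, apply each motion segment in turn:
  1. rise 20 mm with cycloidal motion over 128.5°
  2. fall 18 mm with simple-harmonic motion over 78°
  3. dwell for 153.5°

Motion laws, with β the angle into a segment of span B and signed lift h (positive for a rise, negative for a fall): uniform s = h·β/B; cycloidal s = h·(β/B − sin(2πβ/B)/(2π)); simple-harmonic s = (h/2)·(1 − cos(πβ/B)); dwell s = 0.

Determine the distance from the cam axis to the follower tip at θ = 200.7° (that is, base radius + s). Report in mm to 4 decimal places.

seg 1 [0°–128.5°] cycloidal, h=20: full span → s += 20 → s = 20.0000
seg 2 [128.5°–206.5°] simple-harmonic, h=-18: θ=200.7° here. β=72.2, B=78. -18/2·(1 − cos(π·0.9256)) = -17.7555 → s = 2.2445
radial distance = base radius + s = 14 + 2.2445 = 16.2445

16.2445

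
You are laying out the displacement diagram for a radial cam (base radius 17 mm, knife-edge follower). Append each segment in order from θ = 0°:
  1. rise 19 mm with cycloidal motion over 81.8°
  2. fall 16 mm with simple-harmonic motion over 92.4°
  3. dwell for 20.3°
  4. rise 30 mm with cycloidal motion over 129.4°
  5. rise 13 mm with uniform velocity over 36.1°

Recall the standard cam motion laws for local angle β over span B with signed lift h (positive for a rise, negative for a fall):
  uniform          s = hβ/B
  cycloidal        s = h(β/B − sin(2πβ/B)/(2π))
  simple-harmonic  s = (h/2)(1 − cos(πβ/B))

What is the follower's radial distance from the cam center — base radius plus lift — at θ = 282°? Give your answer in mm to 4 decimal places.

seg 1 [0°–81.8°] cycloidal, h=19: full span → s += 19 → s = 19.0000
seg 2 [81.8°–174.2°] simple-harmonic, h=-16: full span → s += -16 → s = 3.0000
seg 3 [174.2°–194.5°] dwell: s stays 3.0000
seg 4 [194.5°–323.9°] cycloidal, h=30: θ=282° here. β=87.5, B=129.4. 30·(0.6762 − sin(2π·0.6762)/(2π)) = 24.5564 → s = 27.5564
radial distance = base radius + s = 17 + 27.5564 = 44.5564

44.5564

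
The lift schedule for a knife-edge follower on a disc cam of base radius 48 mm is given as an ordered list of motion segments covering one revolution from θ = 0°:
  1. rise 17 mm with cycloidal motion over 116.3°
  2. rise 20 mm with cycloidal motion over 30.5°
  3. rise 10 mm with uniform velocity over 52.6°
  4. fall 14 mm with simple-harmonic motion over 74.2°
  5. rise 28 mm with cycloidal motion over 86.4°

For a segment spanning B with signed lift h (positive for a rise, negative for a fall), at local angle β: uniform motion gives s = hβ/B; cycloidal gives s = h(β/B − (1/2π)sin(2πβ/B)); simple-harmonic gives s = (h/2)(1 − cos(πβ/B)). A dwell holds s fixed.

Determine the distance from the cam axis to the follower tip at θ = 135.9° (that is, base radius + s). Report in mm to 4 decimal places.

seg 1 [0°–116.3°] cycloidal, h=17: full span → s += 17 → s = 17.0000
seg 2 [116.3°–146.8°] cycloidal, h=20: θ=135.9° here. β=19.6, B=30.5. 20·(0.6426 − sin(2π·0.6426)/(2π)) = 15.3382 → s = 32.3382
radial distance = base radius + s = 48 + 32.3382 = 80.3382

80.3382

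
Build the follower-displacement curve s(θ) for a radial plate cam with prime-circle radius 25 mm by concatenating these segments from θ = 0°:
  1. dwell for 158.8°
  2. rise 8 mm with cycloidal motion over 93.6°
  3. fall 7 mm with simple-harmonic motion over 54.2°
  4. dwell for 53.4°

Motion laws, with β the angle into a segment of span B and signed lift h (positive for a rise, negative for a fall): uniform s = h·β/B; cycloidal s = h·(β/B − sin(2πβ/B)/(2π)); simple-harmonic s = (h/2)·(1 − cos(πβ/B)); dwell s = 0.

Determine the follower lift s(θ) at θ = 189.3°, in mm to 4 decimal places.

seg 1 [0°–158.8°] dwell: s stays 0.0000
seg 2 [158.8°–252.4°] cycloidal, h=8: θ=189.3° here. β=30.5, B=93.6. 8·(0.3259 − sin(2π·0.3259)/(2π)) = 1.4755 → s = 1.4755

1.4755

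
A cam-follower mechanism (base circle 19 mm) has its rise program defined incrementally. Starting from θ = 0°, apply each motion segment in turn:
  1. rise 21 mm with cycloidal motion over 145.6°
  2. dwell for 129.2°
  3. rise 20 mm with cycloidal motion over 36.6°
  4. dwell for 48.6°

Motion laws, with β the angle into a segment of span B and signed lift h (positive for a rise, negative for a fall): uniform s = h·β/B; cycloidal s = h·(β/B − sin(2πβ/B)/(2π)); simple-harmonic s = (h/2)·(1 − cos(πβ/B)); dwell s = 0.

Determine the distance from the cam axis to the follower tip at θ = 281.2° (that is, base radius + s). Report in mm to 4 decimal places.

seg 1 [0°–145.6°] cycloidal, h=21: full span → s += 21 → s = 21.0000
seg 2 [145.6°–274.8°] dwell: s stays 21.0000
seg 3 [274.8°–311.4°] cycloidal, h=20: θ=281.2° here. β=6.4, B=36.6. 20·(0.1749 − sin(2π·0.1749)/(2π)) = 0.6623 → s = 21.6623
radial distance = base radius + s = 19 + 21.6623 = 40.6623

40.6623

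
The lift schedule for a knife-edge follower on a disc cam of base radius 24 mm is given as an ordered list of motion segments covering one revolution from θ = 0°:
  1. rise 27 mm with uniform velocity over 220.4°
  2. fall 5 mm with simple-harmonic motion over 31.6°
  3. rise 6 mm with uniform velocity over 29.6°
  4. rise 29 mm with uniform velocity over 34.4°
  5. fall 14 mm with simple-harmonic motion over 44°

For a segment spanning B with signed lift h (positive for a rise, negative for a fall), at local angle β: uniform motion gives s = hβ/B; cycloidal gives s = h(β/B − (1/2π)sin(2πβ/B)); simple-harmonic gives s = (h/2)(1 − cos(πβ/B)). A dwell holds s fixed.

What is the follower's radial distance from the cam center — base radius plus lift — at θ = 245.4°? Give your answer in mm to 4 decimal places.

seg 1 [0°–220.4°] uniform, h=27: full span → s += 27 → s = 27.0000
seg 2 [220.4°–252°] simple-harmonic, h=-5: θ=245.4° here. β=25, B=31.6. -5/2·(1 − cos(π·0.7911)) = -4.4809 → s = 22.5191
radial distance = base radius + s = 24 + 22.5191 = 46.5191

46.5191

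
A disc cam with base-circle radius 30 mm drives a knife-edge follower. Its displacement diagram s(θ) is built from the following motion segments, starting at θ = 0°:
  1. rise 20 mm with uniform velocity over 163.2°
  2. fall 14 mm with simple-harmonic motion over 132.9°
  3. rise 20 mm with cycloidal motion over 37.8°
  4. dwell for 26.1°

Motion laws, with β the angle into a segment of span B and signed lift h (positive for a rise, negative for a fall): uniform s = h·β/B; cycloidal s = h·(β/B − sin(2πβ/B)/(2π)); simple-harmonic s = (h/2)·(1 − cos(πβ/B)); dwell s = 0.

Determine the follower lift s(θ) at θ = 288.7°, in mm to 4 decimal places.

seg 1 [0°–163.2°] uniform, h=20: full span → s += 20 → s = 20.0000
seg 2 [163.2°–296.1°] simple-harmonic, h=-14: θ=288.7° here. β=125.5, B=132.9. -14/2·(1 − cos(π·0.9443)) = -13.8932 → s = 6.1068

6.1068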